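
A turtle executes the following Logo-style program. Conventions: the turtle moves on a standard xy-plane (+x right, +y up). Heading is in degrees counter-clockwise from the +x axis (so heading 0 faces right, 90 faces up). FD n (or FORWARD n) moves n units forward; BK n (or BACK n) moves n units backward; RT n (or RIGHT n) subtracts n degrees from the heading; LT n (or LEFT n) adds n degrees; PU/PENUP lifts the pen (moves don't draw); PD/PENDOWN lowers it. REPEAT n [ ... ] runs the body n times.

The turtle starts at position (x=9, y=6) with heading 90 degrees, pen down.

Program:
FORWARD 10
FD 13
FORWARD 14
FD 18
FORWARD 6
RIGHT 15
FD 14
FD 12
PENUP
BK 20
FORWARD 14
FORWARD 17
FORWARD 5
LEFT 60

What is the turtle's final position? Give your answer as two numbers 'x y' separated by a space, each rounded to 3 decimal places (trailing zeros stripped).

Executing turtle program step by step:
Start: pos=(9,6), heading=90, pen down
FD 10: (9,6) -> (9,16) [heading=90, draw]
FD 13: (9,16) -> (9,29) [heading=90, draw]
FD 14: (9,29) -> (9,43) [heading=90, draw]
FD 18: (9,43) -> (9,61) [heading=90, draw]
FD 6: (9,61) -> (9,67) [heading=90, draw]
RT 15: heading 90 -> 75
FD 14: (9,67) -> (12.623,80.523) [heading=75, draw]
FD 12: (12.623,80.523) -> (15.729,92.114) [heading=75, draw]
PU: pen up
BK 20: (15.729,92.114) -> (10.553,72.796) [heading=75, move]
FD 14: (10.553,72.796) -> (14.176,86.319) [heading=75, move]
FD 17: (14.176,86.319) -> (18.576,102.739) [heading=75, move]
FD 5: (18.576,102.739) -> (19.87,107.569) [heading=75, move]
LT 60: heading 75 -> 135
Final: pos=(19.87,107.569), heading=135, 7 segment(s) drawn

Answer: 19.87 107.569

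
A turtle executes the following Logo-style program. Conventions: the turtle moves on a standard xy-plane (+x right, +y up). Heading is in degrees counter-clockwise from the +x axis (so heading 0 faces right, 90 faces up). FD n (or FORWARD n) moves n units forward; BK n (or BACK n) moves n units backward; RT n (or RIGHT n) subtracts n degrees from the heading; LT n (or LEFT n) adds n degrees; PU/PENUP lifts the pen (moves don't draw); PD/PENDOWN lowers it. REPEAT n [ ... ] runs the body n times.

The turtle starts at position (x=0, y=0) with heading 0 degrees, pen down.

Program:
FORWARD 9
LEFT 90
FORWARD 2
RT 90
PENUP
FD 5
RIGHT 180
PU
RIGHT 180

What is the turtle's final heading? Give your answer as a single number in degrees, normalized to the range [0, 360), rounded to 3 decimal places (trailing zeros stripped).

Executing turtle program step by step:
Start: pos=(0,0), heading=0, pen down
FD 9: (0,0) -> (9,0) [heading=0, draw]
LT 90: heading 0 -> 90
FD 2: (9,0) -> (9,2) [heading=90, draw]
RT 90: heading 90 -> 0
PU: pen up
FD 5: (9,2) -> (14,2) [heading=0, move]
RT 180: heading 0 -> 180
PU: pen up
RT 180: heading 180 -> 0
Final: pos=(14,2), heading=0, 2 segment(s) drawn

Answer: 0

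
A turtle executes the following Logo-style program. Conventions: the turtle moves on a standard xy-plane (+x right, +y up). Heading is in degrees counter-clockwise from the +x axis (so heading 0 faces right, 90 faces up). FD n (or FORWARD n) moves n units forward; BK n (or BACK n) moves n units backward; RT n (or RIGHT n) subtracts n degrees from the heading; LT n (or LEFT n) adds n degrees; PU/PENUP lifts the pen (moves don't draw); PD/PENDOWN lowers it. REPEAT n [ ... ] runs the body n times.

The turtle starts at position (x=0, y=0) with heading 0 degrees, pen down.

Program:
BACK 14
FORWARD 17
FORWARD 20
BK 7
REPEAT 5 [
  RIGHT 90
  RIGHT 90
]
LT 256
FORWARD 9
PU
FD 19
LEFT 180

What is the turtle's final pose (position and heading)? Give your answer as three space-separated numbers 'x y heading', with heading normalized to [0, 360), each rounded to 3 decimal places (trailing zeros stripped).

Executing turtle program step by step:
Start: pos=(0,0), heading=0, pen down
BK 14: (0,0) -> (-14,0) [heading=0, draw]
FD 17: (-14,0) -> (3,0) [heading=0, draw]
FD 20: (3,0) -> (23,0) [heading=0, draw]
BK 7: (23,0) -> (16,0) [heading=0, draw]
REPEAT 5 [
  -- iteration 1/5 --
  RT 90: heading 0 -> 270
  RT 90: heading 270 -> 180
  -- iteration 2/5 --
  RT 90: heading 180 -> 90
  RT 90: heading 90 -> 0
  -- iteration 3/5 --
  RT 90: heading 0 -> 270
  RT 90: heading 270 -> 180
  -- iteration 4/5 --
  RT 90: heading 180 -> 90
  RT 90: heading 90 -> 0
  -- iteration 5/5 --
  RT 90: heading 0 -> 270
  RT 90: heading 270 -> 180
]
LT 256: heading 180 -> 76
FD 9: (16,0) -> (18.177,8.733) [heading=76, draw]
PU: pen up
FD 19: (18.177,8.733) -> (22.774,27.168) [heading=76, move]
LT 180: heading 76 -> 256
Final: pos=(22.774,27.168), heading=256, 5 segment(s) drawn

Answer: 22.774 27.168 256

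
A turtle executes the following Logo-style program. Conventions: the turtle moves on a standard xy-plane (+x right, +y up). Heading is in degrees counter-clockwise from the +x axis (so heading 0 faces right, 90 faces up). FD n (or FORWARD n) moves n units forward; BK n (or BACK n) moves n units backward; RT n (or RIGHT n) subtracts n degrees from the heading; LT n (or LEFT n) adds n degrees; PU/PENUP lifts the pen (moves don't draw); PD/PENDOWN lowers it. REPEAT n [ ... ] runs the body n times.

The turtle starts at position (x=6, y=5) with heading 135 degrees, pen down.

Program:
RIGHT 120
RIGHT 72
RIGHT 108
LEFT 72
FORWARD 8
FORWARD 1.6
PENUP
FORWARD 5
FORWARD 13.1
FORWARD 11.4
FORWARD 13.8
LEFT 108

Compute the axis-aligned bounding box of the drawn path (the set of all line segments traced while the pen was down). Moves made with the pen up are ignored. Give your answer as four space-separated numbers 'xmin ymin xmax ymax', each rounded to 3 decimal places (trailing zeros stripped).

Answer: 5.498 -4.587 6 5

Derivation:
Executing turtle program step by step:
Start: pos=(6,5), heading=135, pen down
RT 120: heading 135 -> 15
RT 72: heading 15 -> 303
RT 108: heading 303 -> 195
LT 72: heading 195 -> 267
FD 8: (6,5) -> (5.581,-2.989) [heading=267, draw]
FD 1.6: (5.581,-2.989) -> (5.498,-4.587) [heading=267, draw]
PU: pen up
FD 5: (5.498,-4.587) -> (5.236,-9.58) [heading=267, move]
FD 13.1: (5.236,-9.58) -> (4.55,-22.662) [heading=267, move]
FD 11.4: (4.55,-22.662) -> (3.954,-34.046) [heading=267, move]
FD 13.8: (3.954,-34.046) -> (3.231,-47.828) [heading=267, move]
LT 108: heading 267 -> 15
Final: pos=(3.231,-47.828), heading=15, 2 segment(s) drawn

Segment endpoints: x in {5.498, 5.581, 6}, y in {-4.587, -2.989, 5}
xmin=5.498, ymin=-4.587, xmax=6, ymax=5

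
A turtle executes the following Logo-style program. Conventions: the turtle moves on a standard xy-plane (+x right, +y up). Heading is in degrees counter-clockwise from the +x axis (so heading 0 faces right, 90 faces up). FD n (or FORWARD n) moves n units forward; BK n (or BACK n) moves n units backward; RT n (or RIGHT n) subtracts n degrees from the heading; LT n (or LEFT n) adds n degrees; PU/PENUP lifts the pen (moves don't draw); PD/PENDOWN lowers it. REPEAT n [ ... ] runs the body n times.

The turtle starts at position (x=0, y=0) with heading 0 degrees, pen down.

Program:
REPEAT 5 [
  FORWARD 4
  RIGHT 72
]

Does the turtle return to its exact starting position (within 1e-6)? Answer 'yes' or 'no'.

Answer: yes

Derivation:
Executing turtle program step by step:
Start: pos=(0,0), heading=0, pen down
REPEAT 5 [
  -- iteration 1/5 --
  FD 4: (0,0) -> (4,0) [heading=0, draw]
  RT 72: heading 0 -> 288
  -- iteration 2/5 --
  FD 4: (4,0) -> (5.236,-3.804) [heading=288, draw]
  RT 72: heading 288 -> 216
  -- iteration 3/5 --
  FD 4: (5.236,-3.804) -> (2,-6.155) [heading=216, draw]
  RT 72: heading 216 -> 144
  -- iteration 4/5 --
  FD 4: (2,-6.155) -> (-1.236,-3.804) [heading=144, draw]
  RT 72: heading 144 -> 72
  -- iteration 5/5 --
  FD 4: (-1.236,-3.804) -> (0,0) [heading=72, draw]
  RT 72: heading 72 -> 0
]
Final: pos=(0,0), heading=0, 5 segment(s) drawn

Start position: (0, 0)
Final position: (0, 0)
Distance = 0; < 1e-6 -> CLOSED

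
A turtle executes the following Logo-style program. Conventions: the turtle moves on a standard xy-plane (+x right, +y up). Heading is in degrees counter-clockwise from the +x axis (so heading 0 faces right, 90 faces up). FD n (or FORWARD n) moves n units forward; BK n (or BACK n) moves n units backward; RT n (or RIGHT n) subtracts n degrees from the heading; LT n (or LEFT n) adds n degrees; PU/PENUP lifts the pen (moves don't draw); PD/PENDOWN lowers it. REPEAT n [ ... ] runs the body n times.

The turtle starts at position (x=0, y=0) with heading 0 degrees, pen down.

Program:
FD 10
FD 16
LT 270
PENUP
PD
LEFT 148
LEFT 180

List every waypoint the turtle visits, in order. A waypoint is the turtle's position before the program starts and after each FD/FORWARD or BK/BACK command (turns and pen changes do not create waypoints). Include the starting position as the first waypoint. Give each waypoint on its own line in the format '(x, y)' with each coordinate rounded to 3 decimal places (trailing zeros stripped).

Answer: (0, 0)
(10, 0)
(26, 0)

Derivation:
Executing turtle program step by step:
Start: pos=(0,0), heading=0, pen down
FD 10: (0,0) -> (10,0) [heading=0, draw]
FD 16: (10,0) -> (26,0) [heading=0, draw]
LT 270: heading 0 -> 270
PU: pen up
PD: pen down
LT 148: heading 270 -> 58
LT 180: heading 58 -> 238
Final: pos=(26,0), heading=238, 2 segment(s) drawn
Waypoints (3 total):
(0, 0)
(10, 0)
(26, 0)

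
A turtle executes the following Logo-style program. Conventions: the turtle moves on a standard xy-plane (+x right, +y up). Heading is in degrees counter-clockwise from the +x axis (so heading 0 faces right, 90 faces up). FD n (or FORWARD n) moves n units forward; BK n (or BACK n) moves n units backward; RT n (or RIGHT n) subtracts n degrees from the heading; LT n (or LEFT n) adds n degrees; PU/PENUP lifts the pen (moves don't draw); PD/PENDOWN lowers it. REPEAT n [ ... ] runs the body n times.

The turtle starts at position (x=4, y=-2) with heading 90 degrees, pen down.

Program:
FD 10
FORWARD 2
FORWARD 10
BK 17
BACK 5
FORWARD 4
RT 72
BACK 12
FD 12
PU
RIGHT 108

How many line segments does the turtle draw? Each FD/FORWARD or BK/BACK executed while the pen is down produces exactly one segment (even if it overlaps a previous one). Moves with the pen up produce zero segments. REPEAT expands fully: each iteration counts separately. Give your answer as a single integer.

Answer: 8

Derivation:
Executing turtle program step by step:
Start: pos=(4,-2), heading=90, pen down
FD 10: (4,-2) -> (4,8) [heading=90, draw]
FD 2: (4,8) -> (4,10) [heading=90, draw]
FD 10: (4,10) -> (4,20) [heading=90, draw]
BK 17: (4,20) -> (4,3) [heading=90, draw]
BK 5: (4,3) -> (4,-2) [heading=90, draw]
FD 4: (4,-2) -> (4,2) [heading=90, draw]
RT 72: heading 90 -> 18
BK 12: (4,2) -> (-7.413,-1.708) [heading=18, draw]
FD 12: (-7.413,-1.708) -> (4,2) [heading=18, draw]
PU: pen up
RT 108: heading 18 -> 270
Final: pos=(4,2), heading=270, 8 segment(s) drawn
Segments drawn: 8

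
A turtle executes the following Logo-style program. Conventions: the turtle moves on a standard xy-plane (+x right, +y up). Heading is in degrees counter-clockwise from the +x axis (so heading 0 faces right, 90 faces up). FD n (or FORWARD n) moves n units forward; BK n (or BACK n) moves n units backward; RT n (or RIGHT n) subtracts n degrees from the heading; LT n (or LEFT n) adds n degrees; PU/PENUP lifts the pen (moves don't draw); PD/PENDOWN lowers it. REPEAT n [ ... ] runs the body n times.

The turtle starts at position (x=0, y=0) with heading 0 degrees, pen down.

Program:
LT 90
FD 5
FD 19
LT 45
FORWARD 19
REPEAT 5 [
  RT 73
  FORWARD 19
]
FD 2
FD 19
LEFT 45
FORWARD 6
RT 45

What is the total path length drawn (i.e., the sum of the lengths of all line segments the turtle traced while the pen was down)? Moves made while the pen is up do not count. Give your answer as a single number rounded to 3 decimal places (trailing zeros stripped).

Executing turtle program step by step:
Start: pos=(0,0), heading=0, pen down
LT 90: heading 0 -> 90
FD 5: (0,0) -> (0,5) [heading=90, draw]
FD 19: (0,5) -> (0,24) [heading=90, draw]
LT 45: heading 90 -> 135
FD 19: (0,24) -> (-13.435,37.435) [heading=135, draw]
REPEAT 5 [
  -- iteration 1/5 --
  RT 73: heading 135 -> 62
  FD 19: (-13.435,37.435) -> (-4.515,54.211) [heading=62, draw]
  -- iteration 2/5 --
  RT 73: heading 62 -> 349
  FD 19: (-4.515,54.211) -> (14.136,50.586) [heading=349, draw]
  -- iteration 3/5 --
  RT 73: heading 349 -> 276
  FD 19: (14.136,50.586) -> (16.122,31.69) [heading=276, draw]
  -- iteration 4/5 --
  RT 73: heading 276 -> 203
  FD 19: (16.122,31.69) -> (-1.368,24.266) [heading=203, draw]
  -- iteration 5/5 --
  RT 73: heading 203 -> 130
  FD 19: (-1.368,24.266) -> (-13.581,38.821) [heading=130, draw]
]
FD 2: (-13.581,38.821) -> (-14.866,40.353) [heading=130, draw]
FD 19: (-14.866,40.353) -> (-27.079,54.908) [heading=130, draw]
LT 45: heading 130 -> 175
FD 6: (-27.079,54.908) -> (-33.056,55.431) [heading=175, draw]
RT 45: heading 175 -> 130
Final: pos=(-33.056,55.431), heading=130, 11 segment(s) drawn

Segment lengths:
  seg 1: (0,0) -> (0,5), length = 5
  seg 2: (0,5) -> (0,24), length = 19
  seg 3: (0,24) -> (-13.435,37.435), length = 19
  seg 4: (-13.435,37.435) -> (-4.515,54.211), length = 19
  seg 5: (-4.515,54.211) -> (14.136,50.586), length = 19
  seg 6: (14.136,50.586) -> (16.122,31.69), length = 19
  seg 7: (16.122,31.69) -> (-1.368,24.266), length = 19
  seg 8: (-1.368,24.266) -> (-13.581,38.821), length = 19
  seg 9: (-13.581,38.821) -> (-14.866,40.353), length = 2
  seg 10: (-14.866,40.353) -> (-27.079,54.908), length = 19
  seg 11: (-27.079,54.908) -> (-33.056,55.431), length = 6
Total = 165

Answer: 165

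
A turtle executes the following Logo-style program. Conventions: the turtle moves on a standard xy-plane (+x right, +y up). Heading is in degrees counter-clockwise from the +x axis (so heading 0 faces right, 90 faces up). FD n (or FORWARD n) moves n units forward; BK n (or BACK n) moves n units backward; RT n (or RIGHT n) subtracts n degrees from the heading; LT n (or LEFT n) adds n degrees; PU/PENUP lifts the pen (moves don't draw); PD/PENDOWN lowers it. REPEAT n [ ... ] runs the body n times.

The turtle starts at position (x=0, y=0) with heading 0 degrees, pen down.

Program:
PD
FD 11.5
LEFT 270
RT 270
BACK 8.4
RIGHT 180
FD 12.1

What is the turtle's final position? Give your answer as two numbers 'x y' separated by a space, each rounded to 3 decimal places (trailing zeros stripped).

Answer: -9 0

Derivation:
Executing turtle program step by step:
Start: pos=(0,0), heading=0, pen down
PD: pen down
FD 11.5: (0,0) -> (11.5,0) [heading=0, draw]
LT 270: heading 0 -> 270
RT 270: heading 270 -> 0
BK 8.4: (11.5,0) -> (3.1,0) [heading=0, draw]
RT 180: heading 0 -> 180
FD 12.1: (3.1,0) -> (-9,0) [heading=180, draw]
Final: pos=(-9,0), heading=180, 3 segment(s) drawn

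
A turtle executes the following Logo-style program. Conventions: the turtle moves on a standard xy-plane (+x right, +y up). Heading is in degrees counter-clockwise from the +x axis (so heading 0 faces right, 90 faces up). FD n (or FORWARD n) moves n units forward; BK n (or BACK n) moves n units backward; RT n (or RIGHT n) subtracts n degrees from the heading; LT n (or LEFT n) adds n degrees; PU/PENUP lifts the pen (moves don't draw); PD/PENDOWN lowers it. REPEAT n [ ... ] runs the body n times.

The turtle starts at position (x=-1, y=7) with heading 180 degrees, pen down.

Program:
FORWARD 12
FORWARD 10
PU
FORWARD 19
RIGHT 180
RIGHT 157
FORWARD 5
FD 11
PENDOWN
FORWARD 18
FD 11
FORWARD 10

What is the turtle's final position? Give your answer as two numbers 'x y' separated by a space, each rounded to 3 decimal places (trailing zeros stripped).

Answer: -92.628 -14.49

Derivation:
Executing turtle program step by step:
Start: pos=(-1,7), heading=180, pen down
FD 12: (-1,7) -> (-13,7) [heading=180, draw]
FD 10: (-13,7) -> (-23,7) [heading=180, draw]
PU: pen up
FD 19: (-23,7) -> (-42,7) [heading=180, move]
RT 180: heading 180 -> 0
RT 157: heading 0 -> 203
FD 5: (-42,7) -> (-46.603,5.046) [heading=203, move]
FD 11: (-46.603,5.046) -> (-56.728,0.748) [heading=203, move]
PD: pen down
FD 18: (-56.728,0.748) -> (-73.297,-6.285) [heading=203, draw]
FD 11: (-73.297,-6.285) -> (-83.423,-10.583) [heading=203, draw]
FD 10: (-83.423,-10.583) -> (-92.628,-14.49) [heading=203, draw]
Final: pos=(-92.628,-14.49), heading=203, 5 segment(s) drawn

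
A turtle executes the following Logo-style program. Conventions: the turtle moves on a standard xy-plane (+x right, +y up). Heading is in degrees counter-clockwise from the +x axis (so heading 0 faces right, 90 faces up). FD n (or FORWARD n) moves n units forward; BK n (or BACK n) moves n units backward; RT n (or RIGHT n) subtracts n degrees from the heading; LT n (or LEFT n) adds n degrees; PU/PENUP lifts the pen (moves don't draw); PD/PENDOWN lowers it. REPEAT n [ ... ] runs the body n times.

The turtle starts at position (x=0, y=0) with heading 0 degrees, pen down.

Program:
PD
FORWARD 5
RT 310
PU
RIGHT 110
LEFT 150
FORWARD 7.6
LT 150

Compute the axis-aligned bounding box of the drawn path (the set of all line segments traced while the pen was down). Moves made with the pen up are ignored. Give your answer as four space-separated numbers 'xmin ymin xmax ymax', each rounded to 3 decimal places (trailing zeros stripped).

Answer: 0 0 5 0

Derivation:
Executing turtle program step by step:
Start: pos=(0,0), heading=0, pen down
PD: pen down
FD 5: (0,0) -> (5,0) [heading=0, draw]
RT 310: heading 0 -> 50
PU: pen up
RT 110: heading 50 -> 300
LT 150: heading 300 -> 90
FD 7.6: (5,0) -> (5,7.6) [heading=90, move]
LT 150: heading 90 -> 240
Final: pos=(5,7.6), heading=240, 1 segment(s) drawn

Segment endpoints: x in {0, 5}, y in {0}
xmin=0, ymin=0, xmax=5, ymax=0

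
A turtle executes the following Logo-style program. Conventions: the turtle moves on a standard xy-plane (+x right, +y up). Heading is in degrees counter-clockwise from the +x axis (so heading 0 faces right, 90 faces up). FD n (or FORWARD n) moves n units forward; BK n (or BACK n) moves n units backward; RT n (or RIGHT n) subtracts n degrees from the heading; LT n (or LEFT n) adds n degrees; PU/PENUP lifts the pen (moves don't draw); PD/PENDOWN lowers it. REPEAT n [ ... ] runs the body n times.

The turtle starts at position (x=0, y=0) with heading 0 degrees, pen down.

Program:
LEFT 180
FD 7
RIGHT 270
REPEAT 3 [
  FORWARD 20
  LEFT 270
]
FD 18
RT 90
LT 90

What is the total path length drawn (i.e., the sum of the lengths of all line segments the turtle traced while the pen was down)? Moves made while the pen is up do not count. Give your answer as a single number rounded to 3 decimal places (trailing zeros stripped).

Answer: 85

Derivation:
Executing turtle program step by step:
Start: pos=(0,0), heading=0, pen down
LT 180: heading 0 -> 180
FD 7: (0,0) -> (-7,0) [heading=180, draw]
RT 270: heading 180 -> 270
REPEAT 3 [
  -- iteration 1/3 --
  FD 20: (-7,0) -> (-7,-20) [heading=270, draw]
  LT 270: heading 270 -> 180
  -- iteration 2/3 --
  FD 20: (-7,-20) -> (-27,-20) [heading=180, draw]
  LT 270: heading 180 -> 90
  -- iteration 3/3 --
  FD 20: (-27,-20) -> (-27,0) [heading=90, draw]
  LT 270: heading 90 -> 0
]
FD 18: (-27,0) -> (-9,0) [heading=0, draw]
RT 90: heading 0 -> 270
LT 90: heading 270 -> 0
Final: pos=(-9,0), heading=0, 5 segment(s) drawn

Segment lengths:
  seg 1: (0,0) -> (-7,0), length = 7
  seg 2: (-7,0) -> (-7,-20), length = 20
  seg 3: (-7,-20) -> (-27,-20), length = 20
  seg 4: (-27,-20) -> (-27,0), length = 20
  seg 5: (-27,0) -> (-9,0), length = 18
Total = 85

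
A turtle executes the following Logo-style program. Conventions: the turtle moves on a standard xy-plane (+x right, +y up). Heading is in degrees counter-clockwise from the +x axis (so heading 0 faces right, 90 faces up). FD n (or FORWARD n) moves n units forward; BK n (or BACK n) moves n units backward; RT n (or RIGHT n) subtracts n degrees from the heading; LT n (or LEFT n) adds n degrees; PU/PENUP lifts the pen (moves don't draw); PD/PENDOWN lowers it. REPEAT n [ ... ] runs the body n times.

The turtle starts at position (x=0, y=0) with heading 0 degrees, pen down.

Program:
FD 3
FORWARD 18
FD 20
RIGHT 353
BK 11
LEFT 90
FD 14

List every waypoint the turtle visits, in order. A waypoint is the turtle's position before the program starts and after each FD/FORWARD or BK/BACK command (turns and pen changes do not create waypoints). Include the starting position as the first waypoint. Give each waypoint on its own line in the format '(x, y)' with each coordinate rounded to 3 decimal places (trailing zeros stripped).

Executing turtle program step by step:
Start: pos=(0,0), heading=0, pen down
FD 3: (0,0) -> (3,0) [heading=0, draw]
FD 18: (3,0) -> (21,0) [heading=0, draw]
FD 20: (21,0) -> (41,0) [heading=0, draw]
RT 353: heading 0 -> 7
BK 11: (41,0) -> (30.082,-1.341) [heading=7, draw]
LT 90: heading 7 -> 97
FD 14: (30.082,-1.341) -> (28.376,12.555) [heading=97, draw]
Final: pos=(28.376,12.555), heading=97, 5 segment(s) drawn
Waypoints (6 total):
(0, 0)
(3, 0)
(21, 0)
(41, 0)
(30.082, -1.341)
(28.376, 12.555)

Answer: (0, 0)
(3, 0)
(21, 0)
(41, 0)
(30.082, -1.341)
(28.376, 12.555)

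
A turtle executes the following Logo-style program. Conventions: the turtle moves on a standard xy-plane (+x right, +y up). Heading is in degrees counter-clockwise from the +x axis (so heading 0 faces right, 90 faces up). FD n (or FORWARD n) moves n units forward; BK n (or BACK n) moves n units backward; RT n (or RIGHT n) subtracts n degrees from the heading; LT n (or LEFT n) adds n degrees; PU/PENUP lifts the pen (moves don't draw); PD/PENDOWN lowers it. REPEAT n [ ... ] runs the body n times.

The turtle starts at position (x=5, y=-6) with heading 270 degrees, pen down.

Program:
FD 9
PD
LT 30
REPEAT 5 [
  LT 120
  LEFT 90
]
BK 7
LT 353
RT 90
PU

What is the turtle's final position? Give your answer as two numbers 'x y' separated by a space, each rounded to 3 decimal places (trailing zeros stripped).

Answer: 5 -8

Derivation:
Executing turtle program step by step:
Start: pos=(5,-6), heading=270, pen down
FD 9: (5,-6) -> (5,-15) [heading=270, draw]
PD: pen down
LT 30: heading 270 -> 300
REPEAT 5 [
  -- iteration 1/5 --
  LT 120: heading 300 -> 60
  LT 90: heading 60 -> 150
  -- iteration 2/5 --
  LT 120: heading 150 -> 270
  LT 90: heading 270 -> 0
  -- iteration 3/5 --
  LT 120: heading 0 -> 120
  LT 90: heading 120 -> 210
  -- iteration 4/5 --
  LT 120: heading 210 -> 330
  LT 90: heading 330 -> 60
  -- iteration 5/5 --
  LT 120: heading 60 -> 180
  LT 90: heading 180 -> 270
]
BK 7: (5,-15) -> (5,-8) [heading=270, draw]
LT 353: heading 270 -> 263
RT 90: heading 263 -> 173
PU: pen up
Final: pos=(5,-8), heading=173, 2 segment(s) drawn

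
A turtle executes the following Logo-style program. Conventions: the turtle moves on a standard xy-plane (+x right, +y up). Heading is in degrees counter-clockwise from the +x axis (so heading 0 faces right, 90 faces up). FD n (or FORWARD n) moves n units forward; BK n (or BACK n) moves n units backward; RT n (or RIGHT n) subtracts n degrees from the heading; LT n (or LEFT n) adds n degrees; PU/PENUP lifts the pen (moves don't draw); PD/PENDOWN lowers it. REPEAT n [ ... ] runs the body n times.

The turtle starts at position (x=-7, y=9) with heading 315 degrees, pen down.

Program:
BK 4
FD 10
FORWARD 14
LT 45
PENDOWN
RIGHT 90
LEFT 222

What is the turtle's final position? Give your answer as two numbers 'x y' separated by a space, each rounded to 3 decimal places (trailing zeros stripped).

Answer: 7.142 -5.142

Derivation:
Executing turtle program step by step:
Start: pos=(-7,9), heading=315, pen down
BK 4: (-7,9) -> (-9.828,11.828) [heading=315, draw]
FD 10: (-9.828,11.828) -> (-2.757,4.757) [heading=315, draw]
FD 14: (-2.757,4.757) -> (7.142,-5.142) [heading=315, draw]
LT 45: heading 315 -> 0
PD: pen down
RT 90: heading 0 -> 270
LT 222: heading 270 -> 132
Final: pos=(7.142,-5.142), heading=132, 3 segment(s) drawn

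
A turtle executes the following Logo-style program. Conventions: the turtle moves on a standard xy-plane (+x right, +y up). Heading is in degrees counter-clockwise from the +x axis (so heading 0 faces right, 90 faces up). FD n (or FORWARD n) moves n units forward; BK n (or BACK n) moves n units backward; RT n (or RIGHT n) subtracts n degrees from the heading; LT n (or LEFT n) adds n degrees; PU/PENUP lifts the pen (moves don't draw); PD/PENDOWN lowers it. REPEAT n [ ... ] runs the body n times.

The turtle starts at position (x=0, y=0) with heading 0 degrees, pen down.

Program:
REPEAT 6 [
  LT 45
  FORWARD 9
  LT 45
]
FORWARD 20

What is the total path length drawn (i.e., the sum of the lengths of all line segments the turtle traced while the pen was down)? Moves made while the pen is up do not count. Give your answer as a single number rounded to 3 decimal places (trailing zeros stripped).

Answer: 74

Derivation:
Executing turtle program step by step:
Start: pos=(0,0), heading=0, pen down
REPEAT 6 [
  -- iteration 1/6 --
  LT 45: heading 0 -> 45
  FD 9: (0,0) -> (6.364,6.364) [heading=45, draw]
  LT 45: heading 45 -> 90
  -- iteration 2/6 --
  LT 45: heading 90 -> 135
  FD 9: (6.364,6.364) -> (0,12.728) [heading=135, draw]
  LT 45: heading 135 -> 180
  -- iteration 3/6 --
  LT 45: heading 180 -> 225
  FD 9: (0,12.728) -> (-6.364,6.364) [heading=225, draw]
  LT 45: heading 225 -> 270
  -- iteration 4/6 --
  LT 45: heading 270 -> 315
  FD 9: (-6.364,6.364) -> (0,0) [heading=315, draw]
  LT 45: heading 315 -> 0
  -- iteration 5/6 --
  LT 45: heading 0 -> 45
  FD 9: (0,0) -> (6.364,6.364) [heading=45, draw]
  LT 45: heading 45 -> 90
  -- iteration 6/6 --
  LT 45: heading 90 -> 135
  FD 9: (6.364,6.364) -> (0,12.728) [heading=135, draw]
  LT 45: heading 135 -> 180
]
FD 20: (0,12.728) -> (-20,12.728) [heading=180, draw]
Final: pos=(-20,12.728), heading=180, 7 segment(s) drawn

Segment lengths:
  seg 1: (0,0) -> (6.364,6.364), length = 9
  seg 2: (6.364,6.364) -> (0,12.728), length = 9
  seg 3: (0,12.728) -> (-6.364,6.364), length = 9
  seg 4: (-6.364,6.364) -> (0,0), length = 9
  seg 5: (0,0) -> (6.364,6.364), length = 9
  seg 6: (6.364,6.364) -> (0,12.728), length = 9
  seg 7: (0,12.728) -> (-20,12.728), length = 20
Total = 74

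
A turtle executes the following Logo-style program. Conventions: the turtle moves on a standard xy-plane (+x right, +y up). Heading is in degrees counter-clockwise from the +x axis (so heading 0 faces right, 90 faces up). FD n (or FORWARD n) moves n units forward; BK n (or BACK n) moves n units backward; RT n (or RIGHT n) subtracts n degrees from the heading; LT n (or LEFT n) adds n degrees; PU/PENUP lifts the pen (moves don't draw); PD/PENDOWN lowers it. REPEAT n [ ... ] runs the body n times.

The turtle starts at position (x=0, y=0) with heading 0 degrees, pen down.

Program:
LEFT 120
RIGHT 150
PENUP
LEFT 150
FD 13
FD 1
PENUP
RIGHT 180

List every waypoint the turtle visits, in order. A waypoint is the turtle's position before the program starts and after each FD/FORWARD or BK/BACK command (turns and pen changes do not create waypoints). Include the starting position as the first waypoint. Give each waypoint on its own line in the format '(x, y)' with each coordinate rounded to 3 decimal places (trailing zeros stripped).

Executing turtle program step by step:
Start: pos=(0,0), heading=0, pen down
LT 120: heading 0 -> 120
RT 150: heading 120 -> 330
PU: pen up
LT 150: heading 330 -> 120
FD 13: (0,0) -> (-6.5,11.258) [heading=120, move]
FD 1: (-6.5,11.258) -> (-7,12.124) [heading=120, move]
PU: pen up
RT 180: heading 120 -> 300
Final: pos=(-7,12.124), heading=300, 0 segment(s) drawn
Waypoints (3 total):
(0, 0)
(-6.5, 11.258)
(-7, 12.124)

Answer: (0, 0)
(-6.5, 11.258)
(-7, 12.124)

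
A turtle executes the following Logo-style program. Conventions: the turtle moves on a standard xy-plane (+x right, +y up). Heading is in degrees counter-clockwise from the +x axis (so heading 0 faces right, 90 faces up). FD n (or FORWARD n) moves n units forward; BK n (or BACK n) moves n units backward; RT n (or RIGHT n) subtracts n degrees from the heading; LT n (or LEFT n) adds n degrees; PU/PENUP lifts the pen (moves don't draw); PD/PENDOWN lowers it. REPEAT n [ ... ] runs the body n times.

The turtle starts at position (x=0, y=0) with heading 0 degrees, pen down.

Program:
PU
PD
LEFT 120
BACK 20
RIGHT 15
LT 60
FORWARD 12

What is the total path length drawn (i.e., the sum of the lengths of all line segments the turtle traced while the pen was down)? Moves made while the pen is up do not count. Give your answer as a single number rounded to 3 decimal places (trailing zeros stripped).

Executing turtle program step by step:
Start: pos=(0,0), heading=0, pen down
PU: pen up
PD: pen down
LT 120: heading 0 -> 120
BK 20: (0,0) -> (10,-17.321) [heading=120, draw]
RT 15: heading 120 -> 105
LT 60: heading 105 -> 165
FD 12: (10,-17.321) -> (-1.591,-14.215) [heading=165, draw]
Final: pos=(-1.591,-14.215), heading=165, 2 segment(s) drawn

Segment lengths:
  seg 1: (0,0) -> (10,-17.321), length = 20
  seg 2: (10,-17.321) -> (-1.591,-14.215), length = 12
Total = 32

Answer: 32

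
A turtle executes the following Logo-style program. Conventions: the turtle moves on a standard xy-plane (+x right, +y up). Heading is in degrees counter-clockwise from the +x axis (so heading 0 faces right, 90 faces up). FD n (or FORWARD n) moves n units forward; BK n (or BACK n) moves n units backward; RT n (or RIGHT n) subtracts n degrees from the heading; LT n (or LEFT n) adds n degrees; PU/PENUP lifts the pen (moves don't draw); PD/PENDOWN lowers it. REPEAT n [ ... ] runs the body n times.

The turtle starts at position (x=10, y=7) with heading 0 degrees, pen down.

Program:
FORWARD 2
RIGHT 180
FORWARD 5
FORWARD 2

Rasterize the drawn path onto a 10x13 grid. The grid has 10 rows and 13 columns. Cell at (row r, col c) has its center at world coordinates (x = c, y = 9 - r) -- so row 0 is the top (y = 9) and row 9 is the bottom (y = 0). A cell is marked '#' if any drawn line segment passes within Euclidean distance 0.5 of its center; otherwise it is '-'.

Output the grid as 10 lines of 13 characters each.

Segment 0: (10,7) -> (12,7)
Segment 1: (12,7) -> (7,7)
Segment 2: (7,7) -> (5,7)

Answer: -------------
-------------
-----########
-------------
-------------
-------------
-------------
-------------
-------------
-------------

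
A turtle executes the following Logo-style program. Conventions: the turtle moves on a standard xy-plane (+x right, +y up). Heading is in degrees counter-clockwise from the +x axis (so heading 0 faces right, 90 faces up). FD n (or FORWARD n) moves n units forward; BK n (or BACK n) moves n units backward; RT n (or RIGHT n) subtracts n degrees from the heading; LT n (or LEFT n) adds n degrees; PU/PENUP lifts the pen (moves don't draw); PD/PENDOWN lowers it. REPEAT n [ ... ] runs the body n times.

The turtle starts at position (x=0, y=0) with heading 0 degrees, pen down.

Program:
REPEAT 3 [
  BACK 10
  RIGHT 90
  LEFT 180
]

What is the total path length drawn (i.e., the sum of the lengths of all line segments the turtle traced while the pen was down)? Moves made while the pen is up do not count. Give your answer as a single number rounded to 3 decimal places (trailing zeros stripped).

Executing turtle program step by step:
Start: pos=(0,0), heading=0, pen down
REPEAT 3 [
  -- iteration 1/3 --
  BK 10: (0,0) -> (-10,0) [heading=0, draw]
  RT 90: heading 0 -> 270
  LT 180: heading 270 -> 90
  -- iteration 2/3 --
  BK 10: (-10,0) -> (-10,-10) [heading=90, draw]
  RT 90: heading 90 -> 0
  LT 180: heading 0 -> 180
  -- iteration 3/3 --
  BK 10: (-10,-10) -> (0,-10) [heading=180, draw]
  RT 90: heading 180 -> 90
  LT 180: heading 90 -> 270
]
Final: pos=(0,-10), heading=270, 3 segment(s) drawn

Segment lengths:
  seg 1: (0,0) -> (-10,0), length = 10
  seg 2: (-10,0) -> (-10,-10), length = 10
  seg 3: (-10,-10) -> (0,-10), length = 10
Total = 30

Answer: 30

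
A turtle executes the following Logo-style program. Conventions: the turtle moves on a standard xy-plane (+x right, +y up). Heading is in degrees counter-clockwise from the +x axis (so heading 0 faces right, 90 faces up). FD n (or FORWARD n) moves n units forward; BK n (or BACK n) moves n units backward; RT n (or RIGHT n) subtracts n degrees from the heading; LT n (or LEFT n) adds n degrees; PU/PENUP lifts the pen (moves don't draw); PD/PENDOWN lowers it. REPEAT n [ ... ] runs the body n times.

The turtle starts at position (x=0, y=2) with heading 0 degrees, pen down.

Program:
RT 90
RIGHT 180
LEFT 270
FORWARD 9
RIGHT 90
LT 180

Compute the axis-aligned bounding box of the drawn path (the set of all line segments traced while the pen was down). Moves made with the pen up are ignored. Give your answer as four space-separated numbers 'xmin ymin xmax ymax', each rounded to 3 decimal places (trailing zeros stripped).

Executing turtle program step by step:
Start: pos=(0,2), heading=0, pen down
RT 90: heading 0 -> 270
RT 180: heading 270 -> 90
LT 270: heading 90 -> 0
FD 9: (0,2) -> (9,2) [heading=0, draw]
RT 90: heading 0 -> 270
LT 180: heading 270 -> 90
Final: pos=(9,2), heading=90, 1 segment(s) drawn

Segment endpoints: x in {0, 9}, y in {2}
xmin=0, ymin=2, xmax=9, ymax=2

Answer: 0 2 9 2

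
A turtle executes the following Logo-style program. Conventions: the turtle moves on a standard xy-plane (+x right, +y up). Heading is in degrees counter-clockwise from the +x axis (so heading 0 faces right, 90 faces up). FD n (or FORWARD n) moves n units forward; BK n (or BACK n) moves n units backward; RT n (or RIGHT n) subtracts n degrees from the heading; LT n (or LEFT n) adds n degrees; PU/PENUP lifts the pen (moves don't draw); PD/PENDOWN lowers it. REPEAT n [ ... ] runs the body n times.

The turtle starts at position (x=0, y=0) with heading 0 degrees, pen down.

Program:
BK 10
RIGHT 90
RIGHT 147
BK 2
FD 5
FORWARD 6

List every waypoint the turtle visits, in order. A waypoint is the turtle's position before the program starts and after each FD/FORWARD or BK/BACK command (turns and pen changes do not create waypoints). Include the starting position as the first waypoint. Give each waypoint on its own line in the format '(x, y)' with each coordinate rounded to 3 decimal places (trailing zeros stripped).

Answer: (0, 0)
(-10, 0)
(-8.911, -1.677)
(-11.634, 2.516)
(-14.902, 7.548)

Derivation:
Executing turtle program step by step:
Start: pos=(0,0), heading=0, pen down
BK 10: (0,0) -> (-10,0) [heading=0, draw]
RT 90: heading 0 -> 270
RT 147: heading 270 -> 123
BK 2: (-10,0) -> (-8.911,-1.677) [heading=123, draw]
FD 5: (-8.911,-1.677) -> (-11.634,2.516) [heading=123, draw]
FD 6: (-11.634,2.516) -> (-14.902,7.548) [heading=123, draw]
Final: pos=(-14.902,7.548), heading=123, 4 segment(s) drawn
Waypoints (5 total):
(0, 0)
(-10, 0)
(-8.911, -1.677)
(-11.634, 2.516)
(-14.902, 7.548)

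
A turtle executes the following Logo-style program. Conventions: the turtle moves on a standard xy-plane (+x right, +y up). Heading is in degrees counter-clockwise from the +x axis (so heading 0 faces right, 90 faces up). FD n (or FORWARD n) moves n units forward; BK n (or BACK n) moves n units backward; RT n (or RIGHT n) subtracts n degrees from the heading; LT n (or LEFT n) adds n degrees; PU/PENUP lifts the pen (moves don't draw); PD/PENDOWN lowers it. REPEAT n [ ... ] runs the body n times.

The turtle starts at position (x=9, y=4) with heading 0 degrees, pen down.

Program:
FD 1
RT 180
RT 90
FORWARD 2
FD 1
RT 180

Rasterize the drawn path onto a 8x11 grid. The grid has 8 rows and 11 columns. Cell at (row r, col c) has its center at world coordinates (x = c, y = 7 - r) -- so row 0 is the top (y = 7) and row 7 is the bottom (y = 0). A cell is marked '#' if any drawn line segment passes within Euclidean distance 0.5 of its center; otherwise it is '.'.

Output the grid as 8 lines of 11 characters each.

Segment 0: (9,4) -> (10,4)
Segment 1: (10,4) -> (10,6)
Segment 2: (10,6) -> (10,7)

Answer: ..........#
..........#
..........#
.........##
...........
...........
...........
...........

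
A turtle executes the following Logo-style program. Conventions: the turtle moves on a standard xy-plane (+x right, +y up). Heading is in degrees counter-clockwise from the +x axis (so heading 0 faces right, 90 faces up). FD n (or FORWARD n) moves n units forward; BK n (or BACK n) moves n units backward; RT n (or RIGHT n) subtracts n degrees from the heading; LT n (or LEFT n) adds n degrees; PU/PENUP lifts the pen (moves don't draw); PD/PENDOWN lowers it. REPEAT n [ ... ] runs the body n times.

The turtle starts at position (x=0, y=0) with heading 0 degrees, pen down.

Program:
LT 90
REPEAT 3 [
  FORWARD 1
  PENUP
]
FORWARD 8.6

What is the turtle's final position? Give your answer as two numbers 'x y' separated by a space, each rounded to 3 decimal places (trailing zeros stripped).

Answer: 0 11.6

Derivation:
Executing turtle program step by step:
Start: pos=(0,0), heading=0, pen down
LT 90: heading 0 -> 90
REPEAT 3 [
  -- iteration 1/3 --
  FD 1: (0,0) -> (0,1) [heading=90, draw]
  PU: pen up
  -- iteration 2/3 --
  FD 1: (0,1) -> (0,2) [heading=90, move]
  PU: pen up
  -- iteration 3/3 --
  FD 1: (0,2) -> (0,3) [heading=90, move]
  PU: pen up
]
FD 8.6: (0,3) -> (0,11.6) [heading=90, move]
Final: pos=(0,11.6), heading=90, 1 segment(s) drawn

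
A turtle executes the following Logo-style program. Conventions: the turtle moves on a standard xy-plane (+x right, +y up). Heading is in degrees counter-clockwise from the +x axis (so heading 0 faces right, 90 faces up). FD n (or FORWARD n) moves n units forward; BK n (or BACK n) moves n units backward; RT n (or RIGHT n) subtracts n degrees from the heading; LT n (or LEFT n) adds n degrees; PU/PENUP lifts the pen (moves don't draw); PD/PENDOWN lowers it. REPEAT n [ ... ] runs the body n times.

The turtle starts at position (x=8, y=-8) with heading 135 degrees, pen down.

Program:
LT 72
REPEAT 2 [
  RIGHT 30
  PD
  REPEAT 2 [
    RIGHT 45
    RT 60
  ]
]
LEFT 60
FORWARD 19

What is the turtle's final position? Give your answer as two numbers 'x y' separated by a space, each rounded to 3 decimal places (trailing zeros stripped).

Executing turtle program step by step:
Start: pos=(8,-8), heading=135, pen down
LT 72: heading 135 -> 207
REPEAT 2 [
  -- iteration 1/2 --
  RT 30: heading 207 -> 177
  PD: pen down
  REPEAT 2 [
    -- iteration 1/2 --
    RT 45: heading 177 -> 132
    RT 60: heading 132 -> 72
    -- iteration 2/2 --
    RT 45: heading 72 -> 27
    RT 60: heading 27 -> 327
  ]
  -- iteration 2/2 --
  RT 30: heading 327 -> 297
  PD: pen down
  REPEAT 2 [
    -- iteration 1/2 --
    RT 45: heading 297 -> 252
    RT 60: heading 252 -> 192
    -- iteration 2/2 --
    RT 45: heading 192 -> 147
    RT 60: heading 147 -> 87
  ]
]
LT 60: heading 87 -> 147
FD 19: (8,-8) -> (-7.935,2.348) [heading=147, draw]
Final: pos=(-7.935,2.348), heading=147, 1 segment(s) drawn

Answer: -7.935 2.348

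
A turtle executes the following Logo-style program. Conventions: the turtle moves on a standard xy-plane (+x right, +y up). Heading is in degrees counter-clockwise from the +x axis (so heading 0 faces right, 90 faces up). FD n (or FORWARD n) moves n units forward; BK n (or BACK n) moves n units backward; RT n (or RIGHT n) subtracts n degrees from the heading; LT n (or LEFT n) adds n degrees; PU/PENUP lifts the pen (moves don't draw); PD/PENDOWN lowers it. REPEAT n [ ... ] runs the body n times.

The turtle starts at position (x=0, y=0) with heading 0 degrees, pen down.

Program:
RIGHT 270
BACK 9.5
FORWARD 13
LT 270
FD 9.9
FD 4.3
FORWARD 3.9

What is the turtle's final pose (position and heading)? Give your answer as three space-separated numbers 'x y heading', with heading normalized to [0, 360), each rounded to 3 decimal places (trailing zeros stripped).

Answer: 18.1 3.5 0

Derivation:
Executing turtle program step by step:
Start: pos=(0,0), heading=0, pen down
RT 270: heading 0 -> 90
BK 9.5: (0,0) -> (0,-9.5) [heading=90, draw]
FD 13: (0,-9.5) -> (0,3.5) [heading=90, draw]
LT 270: heading 90 -> 0
FD 9.9: (0,3.5) -> (9.9,3.5) [heading=0, draw]
FD 4.3: (9.9,3.5) -> (14.2,3.5) [heading=0, draw]
FD 3.9: (14.2,3.5) -> (18.1,3.5) [heading=0, draw]
Final: pos=(18.1,3.5), heading=0, 5 segment(s) drawn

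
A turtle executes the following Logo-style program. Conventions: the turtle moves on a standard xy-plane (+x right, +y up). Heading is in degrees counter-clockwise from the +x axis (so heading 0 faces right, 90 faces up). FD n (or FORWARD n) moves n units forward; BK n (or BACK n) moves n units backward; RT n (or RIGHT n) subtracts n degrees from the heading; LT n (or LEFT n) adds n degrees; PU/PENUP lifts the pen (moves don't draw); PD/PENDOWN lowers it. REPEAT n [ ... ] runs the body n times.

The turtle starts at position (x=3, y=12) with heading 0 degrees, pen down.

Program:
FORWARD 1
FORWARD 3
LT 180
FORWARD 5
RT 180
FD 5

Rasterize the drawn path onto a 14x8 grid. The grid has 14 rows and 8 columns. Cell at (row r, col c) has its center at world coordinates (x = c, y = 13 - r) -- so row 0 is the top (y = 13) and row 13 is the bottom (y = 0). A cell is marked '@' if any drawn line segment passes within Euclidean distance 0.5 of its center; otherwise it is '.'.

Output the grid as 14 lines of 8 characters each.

Segment 0: (3,12) -> (4,12)
Segment 1: (4,12) -> (7,12)
Segment 2: (7,12) -> (2,12)
Segment 3: (2,12) -> (7,12)

Answer: ........
..@@@@@@
........
........
........
........
........
........
........
........
........
........
........
........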